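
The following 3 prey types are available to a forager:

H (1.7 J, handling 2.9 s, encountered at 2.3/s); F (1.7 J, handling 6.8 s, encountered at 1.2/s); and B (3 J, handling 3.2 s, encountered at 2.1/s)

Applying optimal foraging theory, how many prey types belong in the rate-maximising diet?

E/h in descending order: B 0.938, H 0.586, F 0.25 J/s. The optimal diet is the largest prefix of this list for which every included type satisfies E_i/h_i > R on the types above it.
Rate on top 1: 0.8161. H: 0.586 < 0.8161 → exclude; stop.
Optimal diet: B — 1 of 3 types.

1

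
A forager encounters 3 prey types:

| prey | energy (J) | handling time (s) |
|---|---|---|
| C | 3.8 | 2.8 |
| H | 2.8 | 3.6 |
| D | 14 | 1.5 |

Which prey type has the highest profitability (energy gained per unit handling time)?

D

In descending order of E/h:
D: 14/1.5 = 9.33 J/s
C: 3.8/2.8 = 1.36 J/s
H: 2.8/3.6 = 0.778 J/s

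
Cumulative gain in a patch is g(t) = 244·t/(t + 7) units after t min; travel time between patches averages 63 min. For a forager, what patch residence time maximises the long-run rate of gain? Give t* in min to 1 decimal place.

Optimal t* satisfies g'(t*) = g(t*)/(T + t*).
g'(t) = 244·7/(t + 7)². Setting 244·7/(t+7)² = 244t/[(t+7)(63+t)] gives 7(63+t) = t(t+7), so t² = 7×63 = 441.
t* = √441 = 21 min.

21.0 min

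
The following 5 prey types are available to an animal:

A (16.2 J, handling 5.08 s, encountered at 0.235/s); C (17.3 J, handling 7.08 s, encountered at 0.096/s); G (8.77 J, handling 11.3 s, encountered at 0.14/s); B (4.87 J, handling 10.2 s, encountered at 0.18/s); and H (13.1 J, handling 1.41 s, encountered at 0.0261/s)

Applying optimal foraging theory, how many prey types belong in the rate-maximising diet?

Rank by E/h (J/s): H 9.29, A 3.19, C 2.44, G 0.776, B 0.477. Include each in turn until the next type's E/h falls below the running intake rate.
Rate on top 1: 0.3298. A: 3.19 > 0.3298 → include.
Rate on top 2: 1.86. C: 2.44 > 1.86 → include.
Rate on top 3: 1.996. G: 0.776 < 1.996 → exclude; stop.
Optimal diet: H, A, C — 3 of 5 types.

3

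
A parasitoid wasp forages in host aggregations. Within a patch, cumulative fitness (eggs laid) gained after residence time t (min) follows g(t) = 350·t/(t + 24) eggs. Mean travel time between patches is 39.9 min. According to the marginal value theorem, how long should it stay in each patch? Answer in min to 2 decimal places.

Optimal t* satisfies g'(t*) = g(t*)/(T + t*).
g'(t) = 350·24/(t + 24)². Setting 350·24/(t+24)² = 350t/[(t+24)(39.9+t)] gives 24(39.9+t) = t(t+24), so t² = 24×39.9 = 957.6.
t* = √957.6 = 30.95 min.

30.95 min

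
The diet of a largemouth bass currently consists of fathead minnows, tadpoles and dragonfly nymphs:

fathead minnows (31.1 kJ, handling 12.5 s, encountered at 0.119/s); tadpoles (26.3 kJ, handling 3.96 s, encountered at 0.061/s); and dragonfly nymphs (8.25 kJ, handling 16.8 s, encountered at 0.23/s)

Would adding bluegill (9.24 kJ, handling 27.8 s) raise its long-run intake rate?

No

Current rate: (0.119×31.1 + 0.061×26.3 + 0.23×8.25)/(1 + 0.119×12.5 + 0.061×3.96 + 0.23×16.8) = 1.092 kJ/s.
Profitability of bluegill: 9.24/27.8 = 0.3324 kJ/s.
Since 0.3324 < R, time spent handling bluegill is better spent searching.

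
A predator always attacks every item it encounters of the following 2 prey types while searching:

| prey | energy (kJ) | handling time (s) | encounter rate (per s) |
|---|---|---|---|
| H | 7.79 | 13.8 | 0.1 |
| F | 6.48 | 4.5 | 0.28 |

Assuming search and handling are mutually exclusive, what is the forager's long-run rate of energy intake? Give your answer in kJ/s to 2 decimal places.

0.71 kJ/s

Energy encountered per unit search time: 0.1×7.79 + 0.28×6.48 = 2.593 kJ/s.
Handling time per unit search time: 0.1×13.8 + 0.28×4.5 = 2.64.
Rate = 2.593/(1 + 2.64) = 0.7125 kJ/s.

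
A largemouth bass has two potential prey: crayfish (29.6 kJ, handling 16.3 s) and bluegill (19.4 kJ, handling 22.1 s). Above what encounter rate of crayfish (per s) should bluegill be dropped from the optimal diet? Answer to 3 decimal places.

0.057 per s

Drop bluegill once their profitability E₂/h₂ falls below the rate achievable on crayfish alone: E₂/h₂ = λE₁/(1 + λh₁).
Solve for λ: λE₁h₂ = E₂(1 + λh₁) → λ(E₁h₂ − E₂h₁) = E₂ → λ = E₂/(E₁h₂ − E₂h₁).
λ = 19.4/(29.6×22.1 − 19.4×16.3) = 19.4/337.9 = 0.05741 per s.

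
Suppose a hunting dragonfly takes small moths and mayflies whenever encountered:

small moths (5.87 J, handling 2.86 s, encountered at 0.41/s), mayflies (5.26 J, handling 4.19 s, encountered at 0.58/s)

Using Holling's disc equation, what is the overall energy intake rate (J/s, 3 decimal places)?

1.186 J/s

Energy encountered per unit search time: 0.41×5.87 + 0.58×5.26 = 5.457 J/s.
Handling time per unit search time: 0.41×2.86 + 0.58×4.19 = 3.603.
Rate = 5.457/(1 + 3.603) = 1.186 J/s.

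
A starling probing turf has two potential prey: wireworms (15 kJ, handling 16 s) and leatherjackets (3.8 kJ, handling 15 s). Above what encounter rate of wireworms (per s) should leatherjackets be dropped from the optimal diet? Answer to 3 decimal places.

The zero-one rule: include leatherjackets iff E₂/h₂ > λE₁/(1+λh₁). Equality gives the switch point.
λE₁h₂ = E₂ + λE₂h₁ ⇒ λ = E₂/(E₁h₂ − E₂h₁) = 3.8/(225 − 60.8) = 0.02314 per s.

0.023 per s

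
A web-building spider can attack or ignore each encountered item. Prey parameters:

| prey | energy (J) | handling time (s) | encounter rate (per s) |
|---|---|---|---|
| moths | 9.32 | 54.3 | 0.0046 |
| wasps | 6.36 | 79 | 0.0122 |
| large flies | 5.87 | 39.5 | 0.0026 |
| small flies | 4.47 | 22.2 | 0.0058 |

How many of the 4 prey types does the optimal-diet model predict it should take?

4

Rank by E/h (J/s): small flies 0.201, moths 0.172, large flies 0.149, wasps 0.0805. Include each in turn until the next type's E/h falls below the running intake rate.
Rate on top 1: 0.02297. moths: 0.172 > 0.02297 → include.
Rate on top 2: 0.04991. large flies: 0.149 > 0.04991 → include.
Rate on top 3: 0.05675. wasps: 0.0805 > 0.05675 → include.
Optimal diet: small flies, moths, large flies, wasps — 4 of 4 types.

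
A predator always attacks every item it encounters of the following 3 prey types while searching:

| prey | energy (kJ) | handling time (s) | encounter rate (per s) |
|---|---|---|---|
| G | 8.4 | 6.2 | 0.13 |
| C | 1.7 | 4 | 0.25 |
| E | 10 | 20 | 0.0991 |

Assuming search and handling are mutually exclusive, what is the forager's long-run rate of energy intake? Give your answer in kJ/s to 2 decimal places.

0.52 kJ/s

Energy encountered per unit search time: 0.13×8.4 + 0.25×1.7 + 0.0991×10 = 2.508 kJ/s.
Handling time per unit search time: 0.13×6.2 + 0.25×4 + 0.0991×20 = 3.788.
Rate = 2.508/(1 + 3.788) = 0.5238 kJ/s.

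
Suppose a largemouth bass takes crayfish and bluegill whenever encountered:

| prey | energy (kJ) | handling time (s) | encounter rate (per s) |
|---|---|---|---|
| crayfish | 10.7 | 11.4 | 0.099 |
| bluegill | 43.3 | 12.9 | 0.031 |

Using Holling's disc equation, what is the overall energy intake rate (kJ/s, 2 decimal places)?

0.95 kJ/s

Energy encountered per unit search time: 0.099×10.7 + 0.031×43.3 = 2.402 kJ/s.
Handling time per unit search time: 0.099×11.4 + 0.031×12.9 = 1.529.
Rate = 2.402/(1 + 1.529) = 0.9498 kJ/s.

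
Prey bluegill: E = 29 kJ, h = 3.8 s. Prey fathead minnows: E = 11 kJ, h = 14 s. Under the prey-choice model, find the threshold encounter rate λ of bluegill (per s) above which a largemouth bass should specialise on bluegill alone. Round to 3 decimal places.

At the threshold, the rate on bluegill alone equals the profitability of fathead minnows: λ·29/(1 + λ·3.8) = 11/14 = 0.7857.
Rearranging, λ(29 − 0.7857×3.8) = 0.7857, so λ = 0.7857/26.01 = 0.0302 per s.

0.030 per s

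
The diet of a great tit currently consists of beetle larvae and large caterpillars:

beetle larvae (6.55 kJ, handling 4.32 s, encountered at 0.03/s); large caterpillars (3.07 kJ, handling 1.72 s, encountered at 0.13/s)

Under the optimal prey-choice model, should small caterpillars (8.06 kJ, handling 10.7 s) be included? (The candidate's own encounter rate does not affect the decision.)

Yes

Intake rate on the current diet: R = (0.03×6.55 + 0.13×3.07) / (1 + 0.03×4.32 + 0.13×1.72) = 0.5956/1.353 = 0.4401 kJ/s.
Profitability of small caterpillars: 8.06/10.7 = 0.7533 kJ/s.
0.7533 > 0.4401, so adding small caterpillars raises the average — include it.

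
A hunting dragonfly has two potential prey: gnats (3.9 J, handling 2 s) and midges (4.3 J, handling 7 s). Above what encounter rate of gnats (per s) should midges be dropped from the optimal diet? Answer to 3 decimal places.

The zero-one rule: include midges iff E₂/h₂ > λE₁/(1+λh₁). Equality gives the switch point.
λE₁h₂ = E₂ + λE₂h₁ ⇒ λ = E₂/(E₁h₂ − E₂h₁) = 4.3/(27.3 − 8.6) = 0.2299 per s.

0.230 per s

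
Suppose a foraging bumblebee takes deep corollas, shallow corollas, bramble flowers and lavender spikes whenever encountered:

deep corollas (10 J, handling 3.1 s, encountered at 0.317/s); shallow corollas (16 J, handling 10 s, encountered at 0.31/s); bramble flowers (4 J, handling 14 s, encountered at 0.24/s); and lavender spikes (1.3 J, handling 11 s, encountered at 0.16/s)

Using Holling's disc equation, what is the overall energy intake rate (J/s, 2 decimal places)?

R = (0.317×10 + 0.31×16 + 0.24×4 + 0.16×1.3) / (1 + 0.317×3.1 + 0.31×10 + 0.24×14 + 0.16×11) = 9.298/10.2 = 0.9113 J/s.

0.91 J/s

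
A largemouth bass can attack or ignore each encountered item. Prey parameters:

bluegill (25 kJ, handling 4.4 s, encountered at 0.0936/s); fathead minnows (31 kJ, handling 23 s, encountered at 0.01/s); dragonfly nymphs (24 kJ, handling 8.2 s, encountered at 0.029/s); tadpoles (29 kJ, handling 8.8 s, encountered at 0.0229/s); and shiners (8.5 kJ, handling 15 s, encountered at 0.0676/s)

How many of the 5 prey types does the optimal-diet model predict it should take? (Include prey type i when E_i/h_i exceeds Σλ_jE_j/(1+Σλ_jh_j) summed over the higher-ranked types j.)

3

Profitabilities (E/h, kJ/s): bluegill 5.68, tadpoles 3.3, dragonfly nymphs 2.93, fathead minnows 1.35, shiners 0.567. Add prey in this order while the next type's profitability exceeds the intake rate on those already taken.
Rate on top 1: 1.657. tadpoles: 3.3 > 1.657 → include.
Rate on top 2: 1.862. dragonfly nymphs: 2.93 > 1.862 → include.
Rate on top 3: 1.999. fathead minnows: 1.35 < 1.999 → exclude; stop.
Optimal diet: bluegill, tadpoles, dragonfly nymphs — 3 of 5 types.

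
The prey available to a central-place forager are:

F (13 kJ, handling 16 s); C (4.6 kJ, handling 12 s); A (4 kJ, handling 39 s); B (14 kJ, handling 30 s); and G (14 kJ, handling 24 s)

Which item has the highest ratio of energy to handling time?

F

In descending order of E/h:
F: 13/16 = 0.812 kJ/s
G: 14/24 = 0.583 kJ/s
B: 14/30 = 0.467 kJ/s
C: 4.6/12 = 0.383 kJ/s
A: 4/39 = 0.103 kJ/s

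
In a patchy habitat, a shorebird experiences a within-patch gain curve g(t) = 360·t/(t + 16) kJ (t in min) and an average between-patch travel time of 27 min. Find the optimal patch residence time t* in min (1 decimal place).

Maximise g(t)/(T+t): set derivative to zero → g'(t)(T+t) = g(t).
g'(t) = 360·16/(t + 16)². Setting 360·16/(t+16)² = 360t/[(t+16)(27+t)] gives 16(27+t) = t(t+16), so t² = 16×27 = 432.
t* = √432 = 20.78 min.

20.8 min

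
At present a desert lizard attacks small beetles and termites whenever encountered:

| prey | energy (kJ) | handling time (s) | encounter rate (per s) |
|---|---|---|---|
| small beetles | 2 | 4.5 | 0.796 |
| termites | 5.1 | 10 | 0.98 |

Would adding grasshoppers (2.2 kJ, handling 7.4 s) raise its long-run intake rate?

Intake rate on the current diet: R = (0.796×2 + 0.98×5.1) / (1 + 0.796×4.5 + 0.98×10) = 6.59/14.38 = 0.4582 kJ/s.
grasshoppers: E/h = 2.2/7.4 = 0.2973 kJ/s.
0.2973 < 0.4582, so adding grasshoppers would lower the average — exclude it.

No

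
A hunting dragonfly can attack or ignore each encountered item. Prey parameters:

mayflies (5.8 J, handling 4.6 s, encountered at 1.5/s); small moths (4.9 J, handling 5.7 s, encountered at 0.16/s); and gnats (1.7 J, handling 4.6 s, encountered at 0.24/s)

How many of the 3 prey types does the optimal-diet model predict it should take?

Profitabilities (E/h, J/s): mayflies 1.26, small moths 0.86, gnats 0.37. Add prey in this order while the next type's profitability exceeds the intake rate on those already taken.
Rate on top 1: 1.101. small moths: 0.86 < 1.101 → exclude; stop.
Optimal diet: mayflies — 1 of 3 types.

1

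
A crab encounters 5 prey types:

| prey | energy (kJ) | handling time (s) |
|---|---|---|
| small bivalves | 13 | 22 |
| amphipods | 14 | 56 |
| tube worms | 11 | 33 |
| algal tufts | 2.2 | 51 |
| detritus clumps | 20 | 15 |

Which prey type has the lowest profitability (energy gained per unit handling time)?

Profitability E/h (kJ/s): small bivalves = 13/22 = 0.591, amphipods = 14/56 = 0.25, tube worms = 11/33 = 0.333, algal tufts = 2.2/51 = 0.0431, detritus clumps = 20/15 = 1.33.
Ranked: detritus clumps > small bivalves > tube worms > amphipods > algal tufts.

algal tufts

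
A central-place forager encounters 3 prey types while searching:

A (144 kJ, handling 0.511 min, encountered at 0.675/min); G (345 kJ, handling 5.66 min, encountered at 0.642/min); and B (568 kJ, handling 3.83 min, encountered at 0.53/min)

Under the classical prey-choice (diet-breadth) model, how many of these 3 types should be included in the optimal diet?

2

Rank by E/h (kJ/min): A 282, B 148, G 61. Include each in turn until the next type's E/h falls below the running intake rate.
Rate on top 1: 72.27. B: 148 > 72.27 → include.
Rate on top 2: 118. G: 61 < 118 → exclude; stop.
Optimal diet: A, B — 2 of 3 types.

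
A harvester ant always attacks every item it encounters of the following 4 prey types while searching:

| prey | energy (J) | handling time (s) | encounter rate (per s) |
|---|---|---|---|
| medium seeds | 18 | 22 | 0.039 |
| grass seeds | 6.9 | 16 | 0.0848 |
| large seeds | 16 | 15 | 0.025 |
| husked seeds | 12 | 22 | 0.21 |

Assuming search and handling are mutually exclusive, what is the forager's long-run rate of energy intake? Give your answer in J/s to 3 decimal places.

Energy encountered per unit search time: 0.039×18 + 0.0848×6.9 + 0.025×16 + 0.21×12 = 4.207 J/s.
Handling time per unit search time: 0.039×22 + 0.0848×16 + 0.025×15 + 0.21×22 = 7.21.
Rate = 4.207/(1 + 7.21) = 0.5125 J/s.

0.512 J/s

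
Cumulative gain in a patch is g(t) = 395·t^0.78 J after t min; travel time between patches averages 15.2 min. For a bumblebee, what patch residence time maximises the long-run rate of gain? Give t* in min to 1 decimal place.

Optimal t* satisfies g'(t*) = g(t*)/(T + t*).
g'(t) = 0.78·395·t^-0.22. Setting 0.78·395·t^-0.22 = 395·t^0.78/(15.2+t) gives 0.78(15.2+t) = t, so 0.22·t = 0.78×15.2.
t* = 0.78×15.2/0.22 = 53.89 min.

53.9 min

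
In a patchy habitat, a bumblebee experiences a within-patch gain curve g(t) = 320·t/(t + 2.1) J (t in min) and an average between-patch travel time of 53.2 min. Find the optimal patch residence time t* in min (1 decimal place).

10.6 min

Maximise g(t)/(T+t): set derivative to zero → g'(t)(T+t) = g(t).
g'(t) = 320·2.1/(t + 2.1)². Setting 320·2.1/(t+2.1)² = 320t/[(t+2.1)(53.2+t)] gives 2.1(53.2+t) = t(t+2.1), so t² = 2.1×53.2 = 111.7.
t* = √111.7 = 10.57 min.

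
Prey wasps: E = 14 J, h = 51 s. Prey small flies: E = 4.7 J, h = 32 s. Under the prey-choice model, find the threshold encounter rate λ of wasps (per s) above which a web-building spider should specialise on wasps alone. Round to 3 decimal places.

0.023 per s

The zero-one rule: include small flies iff E₂/h₂ > λE₁/(1+λh₁). Equality gives the switch point.
λE₁h₂ = E₂ + λE₂h₁ ⇒ λ = E₂/(E₁h₂ − E₂h₁) = 4.7/(448 − 239.7) = 0.02256 per s.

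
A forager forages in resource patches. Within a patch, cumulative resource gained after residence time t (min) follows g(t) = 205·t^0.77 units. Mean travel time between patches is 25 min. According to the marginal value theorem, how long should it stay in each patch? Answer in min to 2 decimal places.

83.70 min

Optimal t* satisfies g'(t*) = g(t*)/(T + t*).
g'(t) = 0.77·205·t^-0.23. Setting 0.77·205·t^-0.23 = 205·t^0.77/(25+t) gives 0.77(25+t) = t, so 0.23·t = 0.77×25.
t* = 0.77×25/0.23 = 83.7 min.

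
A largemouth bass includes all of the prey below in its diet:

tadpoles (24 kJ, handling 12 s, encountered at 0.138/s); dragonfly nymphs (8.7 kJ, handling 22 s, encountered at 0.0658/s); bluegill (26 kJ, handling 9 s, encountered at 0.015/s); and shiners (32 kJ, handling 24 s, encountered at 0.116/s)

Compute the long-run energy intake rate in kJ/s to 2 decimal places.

R = Σλ_iE_i / (1 + Σλ_ih_i)
Numerator: 0.138×24 + 0.0658×8.7 + 0.015×26 + 0.116×32 = 7.986
Denominator: 1 + 0.138×12 + 0.0658×22 + 0.015×9 + 0.116×24 = 7.023
R = 7.986/7.023 = 1.137 kJ/s

1.14 kJ/s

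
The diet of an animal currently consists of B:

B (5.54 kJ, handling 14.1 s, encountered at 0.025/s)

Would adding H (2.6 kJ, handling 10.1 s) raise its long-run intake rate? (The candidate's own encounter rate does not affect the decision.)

Intake rate on the current diet: R = (0.025×5.54) / (1 + 0.025×14.1) = 0.1385/1.353 = 0.1024 kJ/s.
H: E/h = 2.6/10.1 = 0.2574 kJ/s.
Since 0.2574 > R, including H increases the long-run rate.

Yes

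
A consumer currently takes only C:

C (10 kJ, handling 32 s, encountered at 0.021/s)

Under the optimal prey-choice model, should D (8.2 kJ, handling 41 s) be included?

On C alone, R = ΣλE/(1+Σλh) = 0.21/1.672 = 0.1256 kJ/s.
D: E/h = 8.2/41 = 0.2 kJ/s.
Since 0.2 > R, including D increases the long-run rate.

Yes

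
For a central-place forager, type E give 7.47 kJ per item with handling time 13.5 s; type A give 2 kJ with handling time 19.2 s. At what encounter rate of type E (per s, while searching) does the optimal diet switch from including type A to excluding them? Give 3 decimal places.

At the threshold, the rate on type E alone equals the profitability of type A: λ·7.47/(1 + λ·13.5) = 2/19.2 = 0.1042.
Rearranging, λ(7.47 − 0.1042×13.5) = 0.1042, so λ = 0.1042/6.064 = 0.01718 per s.

0.017 per s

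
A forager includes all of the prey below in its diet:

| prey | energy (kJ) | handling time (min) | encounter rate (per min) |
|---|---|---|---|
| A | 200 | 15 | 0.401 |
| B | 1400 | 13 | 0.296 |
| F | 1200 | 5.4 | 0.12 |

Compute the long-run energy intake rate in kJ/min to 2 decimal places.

R = (0.401×200 + 0.296×1400 + 0.12×1200) / (1 + 0.401×15 + 0.296×13 + 0.12×5.4) = 638.6/11.51 = 55.48 kJ/min.

55.48 kJ/min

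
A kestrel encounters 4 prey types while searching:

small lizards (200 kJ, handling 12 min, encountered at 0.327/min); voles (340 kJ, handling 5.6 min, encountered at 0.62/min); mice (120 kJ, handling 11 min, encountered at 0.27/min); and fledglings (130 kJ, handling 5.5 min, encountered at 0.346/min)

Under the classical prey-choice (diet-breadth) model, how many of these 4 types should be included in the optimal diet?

Rank by E/h (kJ/min): voles 60.7, fledglings 23.6, small lizards 16.7, mice 10.9. Include each in turn until the next type's E/h falls below the running intake rate.
Rate on top 1: 47.14. fledglings: 23.6 < 47.14 → exclude; stop.
Optimal diet: voles — 1 of 4 types.

1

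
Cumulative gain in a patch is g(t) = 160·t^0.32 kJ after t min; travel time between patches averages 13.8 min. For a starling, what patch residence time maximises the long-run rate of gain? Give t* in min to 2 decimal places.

6.49 min

Optimal t* satisfies g'(t*) = g(t*)/(T + t*).
g'(t) = 0.32·160·t^-0.68. Setting 0.32·160·t^-0.68 = 160·t^0.32/(13.8+t) gives 0.32(13.8+t) = t, so 0.68·t = 0.32×13.8.
t* = 0.32×13.8/0.68 = 6.494 min.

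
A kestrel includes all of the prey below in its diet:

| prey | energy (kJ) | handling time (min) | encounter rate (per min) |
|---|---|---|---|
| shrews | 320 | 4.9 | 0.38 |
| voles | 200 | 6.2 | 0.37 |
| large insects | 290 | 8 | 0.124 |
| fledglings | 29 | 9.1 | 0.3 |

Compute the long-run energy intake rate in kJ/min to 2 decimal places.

Energy encountered per unit search time: 0.38×320 + 0.37×200 + 0.124×290 + 0.3×29 = 240.3 kJ/min.
Handling time per unit search time: 0.38×4.9 + 0.37×6.2 + 0.124×8 + 0.3×9.1 = 7.878.
Rate = 240.3/(1 + 7.878) = 27.06 kJ/min.

27.06 kJ/min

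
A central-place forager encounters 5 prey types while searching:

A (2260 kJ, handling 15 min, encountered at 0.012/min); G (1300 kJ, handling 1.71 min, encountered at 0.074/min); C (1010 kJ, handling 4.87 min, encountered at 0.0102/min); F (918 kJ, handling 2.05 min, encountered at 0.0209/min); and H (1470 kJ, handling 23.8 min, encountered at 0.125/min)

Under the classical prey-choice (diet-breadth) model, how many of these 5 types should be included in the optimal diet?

4

Rank by E/h (kJ/min): G 760, F 448, C 207, A 151, H 61.8. Include each in turn until the next type's E/h falls below the running intake rate.
Rate on top 1: 85.39. F: 448 > 85.39 → include.
Rate on top 2: 98.67. C: 207 > 98.67 → include.
Rate on top 3: 103.1. A: 151 > 103.1 → include.
Rate on top 4: 109.2. H: 61.8 < 109.2 → exclude; stop.
Optimal diet: G, F, C, A — 4 of 5 types.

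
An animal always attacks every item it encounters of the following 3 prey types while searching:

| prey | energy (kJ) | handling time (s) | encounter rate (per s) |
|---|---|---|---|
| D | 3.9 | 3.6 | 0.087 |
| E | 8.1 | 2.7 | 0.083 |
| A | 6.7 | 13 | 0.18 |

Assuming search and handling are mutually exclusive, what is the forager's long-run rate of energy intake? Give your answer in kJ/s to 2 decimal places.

R = Σλ_iE_i / (1 + Σλ_ih_i)
Numerator: 0.087×3.9 + 0.083×8.1 + 0.18×6.7 = 2.218
Denominator: 1 + 0.087×3.6 + 0.083×2.7 + 0.18×13 = 3.877
R = 2.218/3.877 = 0.5719 kJ/s

0.57 kJ/s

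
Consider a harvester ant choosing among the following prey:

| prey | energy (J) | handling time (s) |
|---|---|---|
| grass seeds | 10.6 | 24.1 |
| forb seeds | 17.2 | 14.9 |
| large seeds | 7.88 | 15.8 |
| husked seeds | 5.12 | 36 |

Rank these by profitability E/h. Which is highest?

In descending order of E/h:
forb seeds: 17.2/14.9 = 1.15 J/s
large seeds: 7.88/15.8 = 0.499 J/s
grass seeds: 10.6/24.1 = 0.44 J/s
husked seeds: 5.12/36 = 0.142 J/s

forb seeds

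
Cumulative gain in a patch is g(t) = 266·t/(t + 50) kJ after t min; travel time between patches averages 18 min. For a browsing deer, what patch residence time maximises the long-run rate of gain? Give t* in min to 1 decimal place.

By the marginal value theorem, leave when the instantaneous gain rate g'(t) equals the habitat-wide average g(t)/(T + t).
g'(t) = 266·50/(t + 50)². Setting 266·50/(t+50)² = 266t/[(t+50)(18+t)] gives 50(18+t) = t(t+50), so t² = 50×18 = 900.
t* = √900 = 30 min.

30.0 min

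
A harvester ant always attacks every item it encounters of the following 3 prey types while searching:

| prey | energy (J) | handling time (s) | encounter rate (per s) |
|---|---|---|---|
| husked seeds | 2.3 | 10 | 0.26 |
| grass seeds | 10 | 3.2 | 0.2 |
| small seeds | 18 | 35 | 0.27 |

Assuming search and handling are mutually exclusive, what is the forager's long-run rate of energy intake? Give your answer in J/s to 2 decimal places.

Energy encountered per unit search time: 0.26×2.3 + 0.2×10 + 0.27×18 = 7.458 J/s.
Handling time per unit search time: 0.26×10 + 0.2×3.2 + 0.27×35 = 12.69.
Rate = 7.458/(1 + 12.69) = 0.5448 J/s.

0.54 J/s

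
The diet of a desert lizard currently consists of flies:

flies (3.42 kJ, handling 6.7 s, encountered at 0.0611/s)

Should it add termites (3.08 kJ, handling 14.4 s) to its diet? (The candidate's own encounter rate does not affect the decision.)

Yes

On flies alone, R = ΣλE/(1+Σλh) = 0.209/1.409 = 0.1483 kJ/s.
Profitability of termites: 3.08/14.4 = 0.2139 kJ/s.
0.2139 > 0.1483, so adding termites raises the average — include it.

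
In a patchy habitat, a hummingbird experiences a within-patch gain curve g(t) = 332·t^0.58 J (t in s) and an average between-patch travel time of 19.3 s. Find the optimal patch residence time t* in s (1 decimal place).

26.7 s

By the marginal value theorem, leave when the instantaneous gain rate g'(t) equals the habitat-wide average g(t)/(T + t).
g'(t) = 0.58·332·t^-0.42. Setting 0.58·332·t^-0.42 = 332·t^0.58/(19.3+t) gives 0.58(19.3+t) = t, so 0.42·t = 0.58×19.3.
t* = 0.58×19.3/0.42 = 26.65 s.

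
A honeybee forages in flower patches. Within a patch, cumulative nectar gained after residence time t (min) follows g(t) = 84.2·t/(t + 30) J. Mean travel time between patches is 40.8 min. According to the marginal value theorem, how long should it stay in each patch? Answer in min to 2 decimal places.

34.99 min

Optimal t* satisfies g'(t*) = g(t*)/(T + t*).
g'(t) = 84.2·30/(t + 30)². Setting 84.2·30/(t+30)² = 84.2t/[(t+30)(40.8+t)] gives 30(40.8+t) = t(t+30), so t² = 30×40.8 = 1224.
t* = √1224 = 34.99 min.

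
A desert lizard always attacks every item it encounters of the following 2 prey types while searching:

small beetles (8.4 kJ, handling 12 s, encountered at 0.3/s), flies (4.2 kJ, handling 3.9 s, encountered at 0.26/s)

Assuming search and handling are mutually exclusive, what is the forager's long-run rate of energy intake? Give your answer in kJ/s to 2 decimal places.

R = (0.3×8.4 + 0.26×4.2) / (1 + 0.3×12 + 0.26×3.9) = 3.612/5.614 = 0.6434 kJ/s.

0.64 kJ/s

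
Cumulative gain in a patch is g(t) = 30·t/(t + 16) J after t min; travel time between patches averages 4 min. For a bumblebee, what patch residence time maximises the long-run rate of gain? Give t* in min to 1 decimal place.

Optimal t* satisfies g'(t*) = g(t*)/(T + t*).
g'(t) = 30·16/(t + 16)². Setting 30·16/(t+16)² = 30t/[(t+16)(4+t)] gives 16(4+t) = t(t+16), so t² = 16×4 = 64.
t* = √64 = 8 min.

8.0 min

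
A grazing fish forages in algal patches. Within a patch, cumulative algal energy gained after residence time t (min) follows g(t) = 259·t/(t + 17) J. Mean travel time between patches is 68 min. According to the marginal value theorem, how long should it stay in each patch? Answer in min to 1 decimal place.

34.0 min

Optimal t* satisfies g'(t*) = g(t*)/(T + t*).
g'(t) = 259·17/(t + 17)². Setting 259·17/(t+17)² = 259t/[(t+17)(68+t)] gives 17(68+t) = t(t+17), so t² = 17×68 = 1156.
t* = √1156 = 34 min.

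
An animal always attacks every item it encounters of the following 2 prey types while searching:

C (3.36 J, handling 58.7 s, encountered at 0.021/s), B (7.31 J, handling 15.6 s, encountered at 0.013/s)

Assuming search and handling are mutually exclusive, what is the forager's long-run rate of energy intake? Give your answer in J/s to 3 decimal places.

R = Σλ_iE_i / (1 + Σλ_ih_i)
Numerator: 0.021×3.36 + 0.013×7.31 = 0.1656
Denominator: 1 + 0.021×58.7 + 0.013×15.6 = 2.436
R = 0.1656/2.436 = 0.06799 J/s

0.068 J/s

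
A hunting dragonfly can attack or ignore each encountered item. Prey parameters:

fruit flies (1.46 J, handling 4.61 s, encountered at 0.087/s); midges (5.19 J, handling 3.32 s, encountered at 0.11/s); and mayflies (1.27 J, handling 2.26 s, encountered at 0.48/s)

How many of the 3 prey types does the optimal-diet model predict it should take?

2

Profitabilities (E/h, J/s): midges 1.56, mayflies 0.562, fruit flies 0.317. Add prey in this order while the next type's profitability exceeds the intake rate on those already taken.
Rate on top 1: 0.4182. mayflies: 0.562 > 0.4182 → include.
Rate on top 2: 0.4818. fruit flies: 0.317 < 0.4818 → exclude; stop.
Optimal diet: midges, mayflies — 2 of 3 types.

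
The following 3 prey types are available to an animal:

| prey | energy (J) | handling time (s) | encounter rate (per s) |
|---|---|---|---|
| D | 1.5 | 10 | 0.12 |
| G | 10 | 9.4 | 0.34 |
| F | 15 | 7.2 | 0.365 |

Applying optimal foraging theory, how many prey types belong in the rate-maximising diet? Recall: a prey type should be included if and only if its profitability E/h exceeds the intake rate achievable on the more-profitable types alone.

1

Profitabilities (E/h, J/s): F 2.08, G 1.06, D 0.15. Add prey in this order while the next type's profitability exceeds the intake rate on those already taken.
Rate on top 1: 1.509. G: 1.06 < 1.509 → exclude; stop.
Optimal diet: F — 1 of 3 types.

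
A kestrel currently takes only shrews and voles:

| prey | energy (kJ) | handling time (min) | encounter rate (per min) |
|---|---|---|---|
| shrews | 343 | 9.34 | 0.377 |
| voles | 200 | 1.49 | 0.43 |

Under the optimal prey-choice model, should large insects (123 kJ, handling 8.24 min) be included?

No

Current rate: (0.377×343 + 0.43×200)/(1 + 0.377×9.34 + 0.43×1.49) = 41.71 kJ/min.
large insects: E/h = 123/8.24 = 14.93 kJ/min.
14.93 < 41.71, so adding large insects would lower the average — exclude it.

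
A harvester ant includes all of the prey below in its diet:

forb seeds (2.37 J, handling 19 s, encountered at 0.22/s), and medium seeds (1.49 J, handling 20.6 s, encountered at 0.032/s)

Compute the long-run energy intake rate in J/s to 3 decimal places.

0.097 J/s

Energy encountered per unit search time: 0.22×2.37 + 0.032×1.49 = 0.5691 J/s.
Handling time per unit search time: 0.22×19 + 0.032×20.6 = 4.839.
Rate = 0.5691/(1 + 4.839) = 0.09746 J/s.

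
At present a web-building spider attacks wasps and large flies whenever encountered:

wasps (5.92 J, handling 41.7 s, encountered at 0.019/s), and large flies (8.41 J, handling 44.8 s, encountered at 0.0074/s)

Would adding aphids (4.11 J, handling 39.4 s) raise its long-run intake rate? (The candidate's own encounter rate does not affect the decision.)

On wasps and large flies alone, R = ΣλE/(1+Σλh) = 0.1747/2.124 = 0.08226 J/s.
aphids: E/h = 4.11/39.4 = 0.1043 J/s.
0.1043 > 0.08226, so adding aphids raises the average — include it.

Yes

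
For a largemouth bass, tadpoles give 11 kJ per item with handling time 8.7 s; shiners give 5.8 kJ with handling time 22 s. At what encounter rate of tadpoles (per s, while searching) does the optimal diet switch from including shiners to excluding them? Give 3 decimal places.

Drop shiners once their profitability E₂/h₂ falls below the rate achievable on tadpoles alone: E₂/h₂ = λE₁/(1 + λh₁).
Solve for λ: λE₁h₂ = E₂(1 + λh₁) → λ(E₁h₂ − E₂h₁) = E₂ → λ = E₂/(E₁h₂ − E₂h₁).
λ = 5.8/(11×22 − 5.8×8.7) = 5.8/191.5 = 0.03028 per s.

0.030 per s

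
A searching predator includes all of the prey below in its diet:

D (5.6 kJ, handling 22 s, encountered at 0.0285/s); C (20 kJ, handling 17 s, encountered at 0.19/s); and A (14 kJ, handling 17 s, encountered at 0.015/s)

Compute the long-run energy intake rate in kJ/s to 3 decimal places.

R = (0.0285×5.6 + 0.19×20 + 0.015×14) / (1 + 0.0285×22 + 0.19×17 + 0.015×17) = 4.17/5.112 = 0.8156 kJ/s.

0.816 kJ/s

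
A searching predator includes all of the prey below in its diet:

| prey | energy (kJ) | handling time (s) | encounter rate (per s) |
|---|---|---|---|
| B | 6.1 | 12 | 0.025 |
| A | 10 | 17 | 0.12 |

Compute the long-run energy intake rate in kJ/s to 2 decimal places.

R = Σλ_iE_i / (1 + Σλ_ih_i)
Numerator: 0.025×6.1 + 0.12×10 = 1.353
Denominator: 1 + 0.025×12 + 0.12×17 = 3.34
R = 1.353/3.34 = 0.4049 kJ/s

0.40 kJ/s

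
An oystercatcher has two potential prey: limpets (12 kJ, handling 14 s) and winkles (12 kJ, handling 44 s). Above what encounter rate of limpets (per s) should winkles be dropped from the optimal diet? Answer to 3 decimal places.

Drop winkles once their profitability E₂/h₂ falls below the rate achievable on limpets alone: E₂/h₂ = λE₁/(1 + λh₁).
Solve for λ: λE₁h₂ = E₂(1 + λh₁) → λ(E₁h₂ − E₂h₁) = E₂ → λ = E₂/(E₁h₂ − E₂h₁).
λ = 12/(12×44 − 12×14) = 12/360 = 0.03333 per s.

0.033 per s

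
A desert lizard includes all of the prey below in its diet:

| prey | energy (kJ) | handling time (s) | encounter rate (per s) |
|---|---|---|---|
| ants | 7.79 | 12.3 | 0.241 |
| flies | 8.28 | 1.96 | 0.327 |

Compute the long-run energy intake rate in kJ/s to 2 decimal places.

1.00 kJ/s

R = (0.241×7.79 + 0.327×8.28) / (1 + 0.241×12.3 + 0.327×1.96) = 4.585/4.605 = 0.9956 kJ/s.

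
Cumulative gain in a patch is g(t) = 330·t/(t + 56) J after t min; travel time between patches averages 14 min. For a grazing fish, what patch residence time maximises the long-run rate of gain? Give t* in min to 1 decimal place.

28.0 min

Optimal t* satisfies g'(t*) = g(t*)/(T + t*).
g'(t) = 330·56/(t + 56)². Setting 330·56/(t+56)² = 330t/[(t+56)(14+t)] gives 56(14+t) = t(t+56), so t² = 56×14 = 784.
t* = √784 = 28 min.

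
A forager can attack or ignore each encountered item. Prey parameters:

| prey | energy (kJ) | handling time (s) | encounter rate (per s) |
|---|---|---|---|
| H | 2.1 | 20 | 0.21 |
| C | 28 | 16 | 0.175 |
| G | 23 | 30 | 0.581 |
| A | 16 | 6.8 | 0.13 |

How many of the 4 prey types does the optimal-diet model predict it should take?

2

Rank by E/h (kJ/s): A 2.35, C 1.75, G 0.767, H 0.105. Include each in turn until the next type's E/h falls below the running intake rate.
Rate on top 1: 1.104. C: 1.75 > 1.104 → include.
Rate on top 2: 1.49. G: 0.767 < 1.49 → exclude; stop.
Optimal diet: A, C — 2 of 4 types.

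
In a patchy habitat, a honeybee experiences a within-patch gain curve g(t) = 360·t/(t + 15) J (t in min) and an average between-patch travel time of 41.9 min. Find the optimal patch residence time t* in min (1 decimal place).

25.1 min

By the marginal value theorem, leave when the instantaneous gain rate g'(t) equals the habitat-wide average g(t)/(T + t).
g'(t) = 360·15/(t + 15)². Setting 360·15/(t+15)² = 360t/[(t+15)(41.9+t)] gives 15(41.9+t) = t(t+15), so t² = 15×41.9 = 628.5.
t* = √628.5 = 25.07 min.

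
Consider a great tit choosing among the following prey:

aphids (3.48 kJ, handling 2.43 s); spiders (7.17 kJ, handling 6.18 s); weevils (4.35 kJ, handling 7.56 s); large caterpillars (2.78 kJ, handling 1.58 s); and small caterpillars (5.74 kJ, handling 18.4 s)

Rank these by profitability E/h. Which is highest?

In descending order of E/h:
large caterpillars: 2.78/1.58 = 1.76 kJ/s
aphids: 3.48/2.43 = 1.43 kJ/s
spiders: 7.17/6.18 = 1.16 kJ/s
weevils: 4.35/7.56 = 0.575 kJ/s
small caterpillars: 5.74/18.4 = 0.312 kJ/s

large caterpillars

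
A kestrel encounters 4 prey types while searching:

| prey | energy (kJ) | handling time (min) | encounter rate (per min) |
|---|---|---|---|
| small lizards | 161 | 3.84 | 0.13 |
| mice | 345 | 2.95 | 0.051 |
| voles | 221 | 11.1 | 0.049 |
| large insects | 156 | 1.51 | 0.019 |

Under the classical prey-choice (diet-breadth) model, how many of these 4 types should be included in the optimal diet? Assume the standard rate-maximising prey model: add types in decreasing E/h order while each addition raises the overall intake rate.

Profitabilities (E/h, kJ/min): mice 117, large insects 103, small lizards 41.9, voles 19.9. Add prey in this order while the next type's profitability exceeds the intake rate on those already taken.
Rate on top 1: 15.29. large insects: 103 > 15.29 → include.
Rate on top 2: 17.44. small lizards: 41.9 > 17.44 → include.
Rate on top 3: 24.72. voles: 19.9 < 24.72 → exclude; stop.
Optimal diet: mice, large insects, small lizards — 3 of 4 types.

3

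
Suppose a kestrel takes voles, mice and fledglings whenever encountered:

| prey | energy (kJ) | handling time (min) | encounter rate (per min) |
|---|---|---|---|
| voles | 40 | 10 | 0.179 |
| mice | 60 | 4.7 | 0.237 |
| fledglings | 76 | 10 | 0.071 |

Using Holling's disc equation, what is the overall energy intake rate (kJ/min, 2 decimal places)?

Energy encountered per unit search time: 0.179×40 + 0.237×60 + 0.071×76 = 26.78 kJ/min.
Handling time per unit search time: 0.179×10 + 0.237×4.7 + 0.071×10 = 3.614.
Rate = 26.78/(1 + 3.614) = 5.803 kJ/min.

5.80 kJ/min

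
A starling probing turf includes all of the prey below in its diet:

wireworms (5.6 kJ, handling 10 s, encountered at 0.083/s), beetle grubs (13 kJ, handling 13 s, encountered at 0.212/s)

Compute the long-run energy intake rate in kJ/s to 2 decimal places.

Energy encountered per unit search time: 0.083×5.6 + 0.212×13 = 3.221 kJ/s.
Handling time per unit search time: 0.083×10 + 0.212×13 = 3.586.
Rate = 3.221/(1 + 3.586) = 0.7023 kJ/s.

0.70 kJ/s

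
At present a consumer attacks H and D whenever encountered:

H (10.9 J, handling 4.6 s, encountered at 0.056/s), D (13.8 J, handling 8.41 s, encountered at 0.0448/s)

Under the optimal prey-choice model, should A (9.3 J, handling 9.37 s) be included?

Yes

On H and D alone, R = ΣλE/(1+Σλh) = 1.229/1.634 = 0.7518 J/s.
Profitability of A: 9.3/9.37 = 0.9925 J/s.
Since 0.9925 > R, including A increases the long-run rate.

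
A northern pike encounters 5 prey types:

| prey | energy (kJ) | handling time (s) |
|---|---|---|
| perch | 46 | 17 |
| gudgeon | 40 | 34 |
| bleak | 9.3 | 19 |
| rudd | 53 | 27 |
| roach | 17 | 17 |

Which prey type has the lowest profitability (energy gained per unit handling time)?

bleak

In descending order of E/h:
perch: 46/17 = 2.71 kJ/s
rudd: 53/27 = 1.96 kJ/s
gudgeon: 40/34 = 1.18 kJ/s
roach: 17/17 = 1 kJ/s
bleak: 9.3/19 = 0.489 kJ/s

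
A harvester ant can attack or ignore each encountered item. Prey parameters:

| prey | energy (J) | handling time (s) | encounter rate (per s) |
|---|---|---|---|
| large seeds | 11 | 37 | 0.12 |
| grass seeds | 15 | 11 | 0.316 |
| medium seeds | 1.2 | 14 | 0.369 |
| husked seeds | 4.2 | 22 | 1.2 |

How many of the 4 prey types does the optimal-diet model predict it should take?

Rank by E/h (J/s): grass seeds 1.36, large seeds 0.297, husked seeds 0.191, medium seeds 0.0857. Include each in turn until the next type's E/h falls below the running intake rate.
Rate on top 1: 1.059. large seeds: 0.297 < 1.059 → exclude; stop.
Optimal diet: grass seeds — 1 of 4 types.

1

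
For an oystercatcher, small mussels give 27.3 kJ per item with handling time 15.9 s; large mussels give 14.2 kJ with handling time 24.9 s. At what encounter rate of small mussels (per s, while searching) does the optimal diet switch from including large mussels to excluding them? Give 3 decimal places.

At the threshold, the rate on small mussels alone equals the profitability of large mussels: λ·27.3/(1 + λ·15.9) = 14.2/24.9 = 0.5703.
Rearranging, λ(27.3 − 0.5703×15.9) = 0.5703, so λ = 0.5703/18.23 = 0.03128 per s.

0.031 per s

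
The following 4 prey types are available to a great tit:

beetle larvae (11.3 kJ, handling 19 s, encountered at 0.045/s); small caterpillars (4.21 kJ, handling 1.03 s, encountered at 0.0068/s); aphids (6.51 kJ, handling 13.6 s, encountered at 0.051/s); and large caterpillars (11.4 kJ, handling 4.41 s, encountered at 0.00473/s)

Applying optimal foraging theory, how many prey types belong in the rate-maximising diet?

Rank by E/h (kJ/s): small caterpillars 4.09, large caterpillars 2.59, beetle larvae 0.595, aphids 0.479. Include each in turn until the next type's E/h falls below the running intake rate.
Rate on top 1: 0.02843. large caterpillars: 2.59 > 0.02843 → include.
Rate on top 2: 0.08031. beetle larvae: 0.595 > 0.08031 → include.
Rate on top 3: 0.3139. aphids: 0.479 > 0.3139 → include.
Optimal diet: small caterpillars, large caterpillars, beetle larvae, aphids — 4 of 4 types.

4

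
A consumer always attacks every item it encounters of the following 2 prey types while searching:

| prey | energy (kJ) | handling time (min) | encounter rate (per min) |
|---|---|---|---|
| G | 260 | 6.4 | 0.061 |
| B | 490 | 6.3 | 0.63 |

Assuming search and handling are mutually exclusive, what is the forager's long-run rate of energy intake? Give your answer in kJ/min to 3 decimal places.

Energy encountered per unit search time: 0.061×260 + 0.63×490 = 324.6 kJ/min.
Handling time per unit search time: 0.061×6.4 + 0.63×6.3 = 4.359.
Rate = 324.6/(1 + 4.359) = 60.56 kJ/min.

60.559 kJ/min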